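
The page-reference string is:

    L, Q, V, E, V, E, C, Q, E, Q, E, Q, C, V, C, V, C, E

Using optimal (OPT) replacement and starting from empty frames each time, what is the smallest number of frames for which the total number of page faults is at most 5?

4

f=1: 18 faults
f=2: 9 faults
f=3: 6 faults
f=4: 5 faults
f=5: 5 faults
Smallest f with faults ≤ 5 is 4.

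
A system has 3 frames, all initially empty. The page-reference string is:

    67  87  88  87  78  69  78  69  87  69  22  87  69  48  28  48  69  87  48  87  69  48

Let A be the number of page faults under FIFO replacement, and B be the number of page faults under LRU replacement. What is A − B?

3

Under FIFO: F F F . F F . . F . F . . F F . F F F . . . → 12 faults.
Under LRU: F F F . F F . . . . F . . F F . . F . . . . → 9 faults.
A − B = 12 − 9 = 3.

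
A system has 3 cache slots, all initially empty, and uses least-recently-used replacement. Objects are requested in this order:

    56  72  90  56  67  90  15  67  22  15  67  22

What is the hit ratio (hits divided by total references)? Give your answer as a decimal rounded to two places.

0.50

56: fault, frames [56]
72: fault, frames [56, 72]
90: fault, frames [56, 72, 90]
56: hit
67: fault, evict 72, frames [90, 56, 67]
90: hit
15: fault, evict 56, frames [67, 90, 15]
67: hit
22: fault, evict 90, frames [15, 67, 22]
15: hit
67: hit
22: hit
Hits: 6 of 12 references → 6/12 = 0.5000.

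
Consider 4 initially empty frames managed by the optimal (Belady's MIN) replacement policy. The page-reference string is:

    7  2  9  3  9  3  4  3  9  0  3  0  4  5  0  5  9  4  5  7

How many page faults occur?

8

7 → miss, frames {7}
2 → miss, frames {7,2}
9 → miss, frames {7,2,9}
3 → miss, frames {7,2,9,3}
9 → hit
3 → hit
4 → miss, evict 2, frames {7,9,3,4}
3 → hit
9 → hit
0 → miss, evict 7, frames {9,3,4,0}
3 → hit
0 → hit
4 → hit
5 → miss, evict 3, frames {9,4,0,5}
0 → hit
5 → hit
9 → hit
4 → hit
5 → hit
7 → miss, evict 5, frames {9,4,0,7}
Page faults: 8.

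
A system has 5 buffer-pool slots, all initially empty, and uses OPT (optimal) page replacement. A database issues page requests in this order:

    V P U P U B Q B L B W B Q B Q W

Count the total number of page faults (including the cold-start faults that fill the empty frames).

7

V → fault, frames {V}
P → fault, frames {V,P}
U → fault, frames {V,P,U}
P → hit
U → hit
B → fault, frames {V,P,U,B}
Q → fault, frames {V,P,U,B,Q}
B → hit
L → fault, evict U, frames {V,P,B,Q,L}
B → hit
W → fault, evict L, frames {V,P,B,Q,W}
B → hit
Q → hit
B → hit
Q → hit
W → hit
Page faults: 7.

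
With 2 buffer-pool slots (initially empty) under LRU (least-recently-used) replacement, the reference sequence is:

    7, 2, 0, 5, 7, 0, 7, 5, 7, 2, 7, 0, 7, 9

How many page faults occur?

7 -> fault, frames {7}
2 -> fault, frames {7,2}
0 -> fault, evict 7, frames {2,0}
5 -> fault, evict 2, frames {0,5}
7 -> fault, evict 0, frames {5,7}
0 -> fault, evict 5, frames {7,0}
7 -> hit
5 -> fault, evict 0, frames {7,5}
7 -> hit
2 -> fault, evict 5, frames {7,2}
7 -> hit
0 -> fault, evict 2, frames {7,0}
7 -> hit
9 -> fault, evict 0, frames {7,9}
Page faults: 10.

10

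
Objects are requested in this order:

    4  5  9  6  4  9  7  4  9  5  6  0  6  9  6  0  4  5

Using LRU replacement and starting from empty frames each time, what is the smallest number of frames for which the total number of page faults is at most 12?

3

f=1: 18 faults
f=2: 16 faults
f=3: 12 faults
f=4: 10 faults
f=5: 6 faults
f=6: 6 faults
Smallest f with faults ≤ 12 is 3.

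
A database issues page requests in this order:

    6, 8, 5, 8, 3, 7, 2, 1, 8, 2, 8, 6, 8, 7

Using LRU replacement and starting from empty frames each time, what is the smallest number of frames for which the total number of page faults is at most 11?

2

f=1: 14 faults
f=2: 11 faults
f=3: 10 faults
f=4: 10 faults
f=5: 8 faults
f=6: 8 faults
f=7: 7 faults
Smallest f with faults ≤ 11 is 2.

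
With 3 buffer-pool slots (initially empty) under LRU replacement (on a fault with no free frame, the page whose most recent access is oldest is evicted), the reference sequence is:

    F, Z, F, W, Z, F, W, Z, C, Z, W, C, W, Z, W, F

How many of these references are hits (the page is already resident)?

F: miss, frames [F]
Z: miss, frames [F, Z]
F: hit
W: miss, frames [Z, F, W]
Z: hit
F: hit
W: hit
Z: hit
C: miss, evict F, frames [W, Z, C]
Z: hit
W: hit
C: hit
W: hit
Z: hit
W: hit
F: miss, evict C, frames [Z, W, F]
Hits: 11.

11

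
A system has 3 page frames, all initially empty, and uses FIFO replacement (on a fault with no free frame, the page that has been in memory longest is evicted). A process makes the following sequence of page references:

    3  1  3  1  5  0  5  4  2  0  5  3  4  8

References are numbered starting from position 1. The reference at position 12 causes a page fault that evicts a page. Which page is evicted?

pos 1: 3: miss, frames [3]
pos 2: 1: miss, frames [3, 1]
pos 3: 3: hit
pos 4: 1: hit
pos 5: 5: miss, frames [3, 1, 5]
pos 6: 0: miss, evict 3, frames [1, 5, 0]
pos 7: 5: hit
pos 8: 4: miss, evict 1, frames [5, 0, 4]
pos 9: 2: miss, evict 5, frames [0, 4, 2]
pos 10: 0: hit
pos 11: 5: miss, evict 0, frames [4, 2, 5]
pos 12: 3: miss, evict 4, frames [2, 5, 3]
At position 12, page 4 is evicted.

4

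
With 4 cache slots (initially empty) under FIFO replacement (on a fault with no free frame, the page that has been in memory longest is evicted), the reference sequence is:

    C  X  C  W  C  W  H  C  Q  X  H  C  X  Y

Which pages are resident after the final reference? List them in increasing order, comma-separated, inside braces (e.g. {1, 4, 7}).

{C, Q, X, Y}

C → fault, frames {C}
X → fault, frames {C,X}
C → hit
W → fault, frames {C,X,W}
C → hit
W → hit
H → fault, frames {C,X,W,H}
C → hit
Q → fault, evict C, frames {X,W,H,Q}
X → hit
H → hit
C → fault, evict X, frames {W,H,Q,C}
X → fault, evict W, frames {H,Q,C,X}
Y → fault, evict H, frames {Q,C,X,Y}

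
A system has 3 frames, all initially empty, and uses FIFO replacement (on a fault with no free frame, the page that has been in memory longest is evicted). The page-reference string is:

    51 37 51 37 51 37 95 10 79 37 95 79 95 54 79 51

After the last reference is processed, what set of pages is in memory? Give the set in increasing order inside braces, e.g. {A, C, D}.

{51, 54, 79}

51 → fault, frames [51]
37 → fault, frames [51, 37]
51 → hit
37 → hit
51 → hit
37 → hit
95 → fault, frames [51, 37, 95]
10 → fault, evict 51, frames [37, 95, 10]
79 → fault, evict 37, frames [95, 10, 79]
37 → fault, evict 95, frames [10, 79, 37]
95 → fault, evict 10, frames [79, 37, 95]
79 → hit
95 → hit
54 → fault, evict 79, frames [37, 95, 54]
79 → fault, evict 37, frames [95, 54, 79]
51 → fault, evict 95, frames [54, 79, 51]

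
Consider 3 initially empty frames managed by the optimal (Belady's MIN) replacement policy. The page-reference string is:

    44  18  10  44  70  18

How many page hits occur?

2

44 → miss, frames {44}
18 → miss, frames {44,18}
10 → miss, frames {44,18,10}
44 → hit
70 → miss, evict 10, frames {44,18,70}
18 → hit
Hits: 2.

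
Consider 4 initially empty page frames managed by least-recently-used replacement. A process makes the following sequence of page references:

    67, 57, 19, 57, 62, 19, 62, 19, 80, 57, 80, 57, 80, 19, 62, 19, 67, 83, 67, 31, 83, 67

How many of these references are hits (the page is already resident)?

14

67: miss, frames [67]
57: miss, frames [67, 57]
19: miss, frames [67, 57, 19]
57: hit
62: miss, frames [67, 19, 57, 62]
19: hit
62: hit
19: hit
80: miss, evict 67, frames [57, 62, 19, 80]
57: hit
80: hit
57: hit
80: hit
19: hit
62: hit
19: hit
67: miss, evict 57, frames [80, 62, 19, 67]
83: miss, evict 80, frames [62, 19, 67, 83]
67: hit
31: miss, evict 62, frames [19, 83, 67, 31]
83: hit
67: hit
Hits: 14.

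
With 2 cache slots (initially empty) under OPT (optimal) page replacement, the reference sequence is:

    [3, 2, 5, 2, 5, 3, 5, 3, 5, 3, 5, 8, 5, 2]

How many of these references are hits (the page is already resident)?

3: fault, frames [3]
2: fault, frames [3, 2]
5: fault, evict 3, frames [2, 5]
2: hit
5: hit
3: fault, evict 2, frames [5, 3]
5: hit
3: hit
5: hit
3: hit
5: hit
8: fault, evict 3, frames [5, 8]
5: hit
2: fault, evict 8, frames [5, 2]
Hits: 8.

8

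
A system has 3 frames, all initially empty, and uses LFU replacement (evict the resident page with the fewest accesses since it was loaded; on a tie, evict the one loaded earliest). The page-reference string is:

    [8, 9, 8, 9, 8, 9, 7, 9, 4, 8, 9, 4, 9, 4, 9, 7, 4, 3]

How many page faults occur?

8: miss, frames {8}
9: miss, frames {8,9}
8: hit
9: hit
8: hit
9: hit
7: miss, frames {8,9,7}
9: hit
4: miss, evict 7, frames {8,9,4}
8: hit
9: hit
4: hit
9: hit
4: hit
9: hit
7: miss, evict 4, frames {8,9,7}
4: miss, evict 7, frames {8,9,4}
3: miss, evict 4, frames {8,9,3}
Page faults: 7.

7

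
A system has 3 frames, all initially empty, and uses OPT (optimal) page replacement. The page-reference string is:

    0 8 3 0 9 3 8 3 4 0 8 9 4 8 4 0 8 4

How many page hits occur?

0 -> miss, frames (0)
8 -> miss, frames (0 8)
3 -> miss, frames (0 8 3)
0 -> hit
9 -> miss, evict 0, frames (8 3 9)
3 -> hit
8 -> hit
3 -> hit
4 -> miss, evict 3, frames (8 9 4)
0 -> miss, evict 4, frames (8 9 0)
8 -> hit
9 -> hit
4 -> miss, evict 9, frames (8 0 4)
8 -> hit
4 -> hit
0 -> hit
8 -> hit
4 -> hit
Hits: 11.

11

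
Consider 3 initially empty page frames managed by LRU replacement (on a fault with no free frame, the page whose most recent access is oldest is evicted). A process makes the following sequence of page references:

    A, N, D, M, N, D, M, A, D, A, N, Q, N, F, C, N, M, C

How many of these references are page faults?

10

A: fault, frames (A)
N: fault, frames (A N)
D: fault, frames (A N D)
M: fault, evict A, frames (N D M)
N: hit
D: hit
M: hit
A: fault, evict N, frames (D M A)
D: hit
A: hit
N: fault, evict M, frames (D A N)
Q: fault, evict D, frames (A N Q)
N: hit
F: fault, evict A, frames (Q N F)
C: fault, evict Q, frames (N F C)
N: hit
M: fault, evict F, frames (C N M)
C: hit
Page faults: 10.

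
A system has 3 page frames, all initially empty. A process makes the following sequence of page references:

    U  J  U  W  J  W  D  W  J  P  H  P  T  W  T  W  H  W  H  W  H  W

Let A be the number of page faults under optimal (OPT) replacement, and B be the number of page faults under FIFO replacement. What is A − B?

Under OPT: F F . F . . F . . F F . F . . . . . . . . . → 7 faults.
Under FIFO: F F . F . . F . . F F . F F . . . . . . . . → 8 faults.
A − B = 7 − 8 = -1.

-1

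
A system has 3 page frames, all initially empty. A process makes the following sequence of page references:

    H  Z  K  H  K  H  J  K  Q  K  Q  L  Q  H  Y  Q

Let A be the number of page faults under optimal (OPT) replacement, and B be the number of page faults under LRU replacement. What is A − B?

-1

Under OPT: F F F . . . F . F . . F . . F . → 7 faults.
Under LRU: F F F . . . F . F . . F . F F . → 8 faults.
A − B = 7 − 8 = -1.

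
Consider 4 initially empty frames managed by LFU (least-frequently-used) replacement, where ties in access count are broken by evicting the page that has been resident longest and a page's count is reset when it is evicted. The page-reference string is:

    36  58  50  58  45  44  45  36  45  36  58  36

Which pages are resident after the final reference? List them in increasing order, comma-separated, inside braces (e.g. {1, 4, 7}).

{36, 44, 45, 58}

36 → miss, frames (36)
58 → miss, frames (36 58)
50 → miss, frames (36 58 50)
58 → hit
45 → miss, frames (36 58 50 45)
44 → miss, evict 36, frames (58 50 45 44)
45 → hit
36 → miss, evict 50, frames (58 45 44 36)
45 → hit
36 → hit
58 → hit
36 → hit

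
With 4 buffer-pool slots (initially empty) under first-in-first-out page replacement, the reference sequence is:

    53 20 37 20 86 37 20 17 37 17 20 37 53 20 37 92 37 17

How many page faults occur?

10

53 → miss, frames (53)
20 → miss, frames (53 20)
37 → miss, frames (53 20 37)
20 → hit
86 → miss, frames (53 20 37 86)
37 → hit
20 → hit
17 → miss, evict 53, frames (20 37 86 17)
37 → hit
17 → hit
20 → hit
37 → hit
53 → miss, evict 20, frames (37 86 17 53)
20 → miss, evict 37, frames (86 17 53 20)
37 → miss, evict 86, frames (17 53 20 37)
92 → miss, evict 17, frames (53 20 37 92)
37 → hit
17 → miss, evict 53, frames (20 37 92 17)
Page faults: 10.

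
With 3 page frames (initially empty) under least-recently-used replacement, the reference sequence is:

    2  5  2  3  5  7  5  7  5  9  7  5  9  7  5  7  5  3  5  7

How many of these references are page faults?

2 -> miss, frames (2)
5 -> miss, frames (2 5)
2 -> hit
3 -> miss, frames (5 2 3)
5 -> hit
7 -> miss, evict 2, frames (3 5 7)
5 -> hit
7 -> hit
5 -> hit
9 -> miss, evict 3, frames (7 5 9)
7 -> hit
5 -> hit
9 -> hit
7 -> hit
5 -> hit
7 -> hit
5 -> hit
3 -> miss, evict 9, frames (7 5 3)
5 -> hit
7 -> hit
Page faults: 6.

6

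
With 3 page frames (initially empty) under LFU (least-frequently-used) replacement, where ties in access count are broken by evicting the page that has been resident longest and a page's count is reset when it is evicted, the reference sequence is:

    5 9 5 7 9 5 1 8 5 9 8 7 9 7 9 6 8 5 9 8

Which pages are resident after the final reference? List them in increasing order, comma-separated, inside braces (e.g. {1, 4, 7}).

{5, 8, 9}

5 -> miss, frames (5)
9 -> miss, frames (5 9)
5 -> hit
7 -> miss, frames (5 9 7)
9 -> hit
5 -> hit
1 -> miss, evict 7, frames (5 9 1)
8 -> miss, evict 1, frames (5 9 8)
5 -> hit
9 -> hit
8 -> hit
7 -> miss, evict 8, frames (5 9 7)
9 -> hit
7 -> hit
9 -> hit
6 -> miss, evict 7, frames (5 9 6)
8 -> miss, evict 6, frames (5 9 8)
5 -> hit
9 -> hit
8 -> hit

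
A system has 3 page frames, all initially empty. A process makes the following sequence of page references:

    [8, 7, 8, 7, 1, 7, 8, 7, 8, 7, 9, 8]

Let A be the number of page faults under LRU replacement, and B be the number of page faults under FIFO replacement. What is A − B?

-1

Under LRU: F F . . F . . . . . F . → 4 faults.
Under FIFO: F F . . F . . . . . F F → 5 faults.
A − B = 4 − 5 = -1.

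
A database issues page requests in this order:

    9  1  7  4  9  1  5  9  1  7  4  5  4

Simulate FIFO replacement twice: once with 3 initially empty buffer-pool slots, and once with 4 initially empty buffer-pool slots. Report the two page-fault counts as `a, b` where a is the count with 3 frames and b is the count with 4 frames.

3 frames: F F F F F F F . . F F . . → 9 faults.
4 frames: F F F F . . F F F F F F . → 10 faults.
10 > 9: adding a frame increased faults — Belady's anomaly.

9, 10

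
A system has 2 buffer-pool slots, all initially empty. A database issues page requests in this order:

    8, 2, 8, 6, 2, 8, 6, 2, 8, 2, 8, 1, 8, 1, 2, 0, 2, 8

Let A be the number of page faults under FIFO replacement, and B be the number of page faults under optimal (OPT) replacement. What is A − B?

1

Under FIFO: F F . F . F . F . . . F F . F F . F → 10 faults.
Under OPT: F F . F . F . F . . . F . . F F . F → 9 faults.
A − B = 10 − 9 = 1.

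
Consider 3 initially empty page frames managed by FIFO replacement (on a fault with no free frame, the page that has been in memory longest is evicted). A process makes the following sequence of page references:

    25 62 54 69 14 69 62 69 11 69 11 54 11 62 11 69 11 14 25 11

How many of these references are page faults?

15

25: fault, frames [25]
62: fault, frames [25, 62]
54: fault, frames [25, 62, 54]
69: fault, evict 25, frames [62, 54, 69]
14: fault, evict 62, frames [54, 69, 14]
69: hit
62: fault, evict 54, frames [69, 14, 62]
69: hit
11: fault, evict 69, frames [14, 62, 11]
69: fault, evict 14, frames [62, 11, 69]
11: hit
54: fault, evict 62, frames [11, 69, 54]
11: hit
62: fault, evict 11, frames [69, 54, 62]
11: fault, evict 69, frames [54, 62, 11]
69: fault, evict 54, frames [62, 11, 69]
11: hit
14: fault, evict 62, frames [11, 69, 14]
25: fault, evict 11, frames [69, 14, 25]
11: fault, evict 69, frames [14, 25, 11]
Page faults: 15.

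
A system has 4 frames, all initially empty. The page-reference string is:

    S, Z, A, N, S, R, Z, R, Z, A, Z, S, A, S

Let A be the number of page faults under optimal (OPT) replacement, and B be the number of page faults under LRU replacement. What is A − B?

Under OPT: F F F F . F . . . . . . . . → 5 faults.
Under LRU: F F F F . F F . . F . . . . → 7 faults.
A − B = 5 − 7 = -2.

-2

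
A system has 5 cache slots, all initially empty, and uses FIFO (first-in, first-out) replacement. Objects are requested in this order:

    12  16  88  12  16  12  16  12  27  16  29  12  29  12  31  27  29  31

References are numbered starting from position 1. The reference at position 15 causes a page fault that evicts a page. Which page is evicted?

12

pos 1: 12: fault, frames [12]
pos 2: 16: fault, frames [12, 16]
pos 3: 88: fault, frames [12, 16, 88]
pos 4: 12: hit
pos 5: 16: hit
pos 6: 12: hit
pos 7: 16: hit
pos 8: 12: hit
pos 9: 27: fault, frames [12, 16, 88, 27]
pos 10: 16: hit
pos 11: 29: fault, frames [12, 16, 88, 27, 29]
pos 12: 12: hit
pos 13: 29: hit
pos 14: 12: hit
pos 15: 31: fault, evict 12, frames [16, 88, 27, 29, 31]
At position 15, page 12 is evicted.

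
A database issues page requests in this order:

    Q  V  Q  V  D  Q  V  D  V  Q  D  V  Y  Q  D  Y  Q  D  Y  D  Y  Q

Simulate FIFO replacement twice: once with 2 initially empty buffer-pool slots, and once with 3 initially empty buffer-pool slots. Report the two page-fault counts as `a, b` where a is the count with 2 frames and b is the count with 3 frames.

16, 5

2 frames: F F . . F F F F . F . F F F F F F F F . . F → 16 faults.
3 frames: F F . . F . . . . . . . F F . . . . . . . . → 5 faults.
5 < 16: adding a frame reduced faults, as is typical.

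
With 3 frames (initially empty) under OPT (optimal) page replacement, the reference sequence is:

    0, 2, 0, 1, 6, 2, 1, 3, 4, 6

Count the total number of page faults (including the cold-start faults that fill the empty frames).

6

0: miss, frames [0]
2: miss, frames [0, 2]
0: hit
1: miss, frames [0, 2, 1]
6: miss, evict 0, frames [2, 1, 6]
2: hit
1: hit
3: miss, evict 1, frames [2, 6, 3]
4: miss, evict 3, frames [2, 6, 4]
6: hit
Page faults: 6.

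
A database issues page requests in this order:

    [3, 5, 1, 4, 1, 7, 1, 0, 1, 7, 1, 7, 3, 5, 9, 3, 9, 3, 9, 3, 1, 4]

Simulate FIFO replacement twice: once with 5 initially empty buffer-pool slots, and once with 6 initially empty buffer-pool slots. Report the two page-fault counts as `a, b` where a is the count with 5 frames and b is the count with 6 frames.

11, 8

5 frames: F F F F . F . F . . . . F F F . . . . . F F → 11 faults.
6 frames: F F F F . F . F . . . . . . F F . . . . . . → 8 faults.
8 < 11: adding a frame reduced faults, as is typical.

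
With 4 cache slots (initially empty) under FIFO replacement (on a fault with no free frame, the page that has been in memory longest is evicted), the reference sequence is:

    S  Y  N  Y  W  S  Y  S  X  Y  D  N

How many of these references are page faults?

S: fault, frames [S]
Y: fault, frames [S, Y]
N: fault, frames [S, Y, N]
Y: hit
W: fault, frames [S, Y, N, W]
S: hit
Y: hit
S: hit
X: fault, evict S, frames [Y, N, W, X]
Y: hit
D: fault, evict Y, frames [N, W, X, D]
N: hit
Page faults: 6.

6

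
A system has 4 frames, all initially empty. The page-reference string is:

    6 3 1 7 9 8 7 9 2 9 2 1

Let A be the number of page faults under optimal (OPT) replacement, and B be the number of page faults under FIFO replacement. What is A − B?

-1

Under OPT: F F F F F F . . F . . . → 7 faults.
Under FIFO: F F F F F F . . F . . F → 8 faults.
A − B = 7 − 8 = -1.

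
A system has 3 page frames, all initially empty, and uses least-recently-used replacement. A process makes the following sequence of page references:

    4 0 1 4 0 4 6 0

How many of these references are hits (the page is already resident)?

4

4: fault, frames (4)
0: fault, frames (4 0)
1: fault, frames (4 0 1)
4: hit
0: hit
4: hit
6: fault, evict 1, frames (0 4 6)
0: hit
Hits: 4.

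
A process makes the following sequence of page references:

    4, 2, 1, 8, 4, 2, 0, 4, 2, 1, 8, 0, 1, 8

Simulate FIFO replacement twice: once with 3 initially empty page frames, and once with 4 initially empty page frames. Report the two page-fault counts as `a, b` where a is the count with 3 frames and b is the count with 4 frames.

9, 10

3 frames: F F F F F F F . . F F . . . → 9 faults.
4 frames: F F F F . . F F F F F F . . → 10 faults.
10 > 9: adding a frame increased faults — Belady's anomaly.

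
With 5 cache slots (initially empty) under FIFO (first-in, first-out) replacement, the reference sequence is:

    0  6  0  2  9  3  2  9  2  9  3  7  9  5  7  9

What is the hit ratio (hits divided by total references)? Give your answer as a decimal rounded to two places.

0.56

0 → fault, frames (0)
6 → fault, frames (0 6)
0 → hit
2 → fault, frames (0 6 2)
9 → fault, frames (0 6 2 9)
3 → fault, frames (0 6 2 9 3)
2 → hit
9 → hit
2 → hit
9 → hit
3 → hit
7 → fault, evict 0, frames (6 2 9 3 7)
9 → hit
5 → fault, evict 6, frames (2 9 3 7 5)
7 → hit
9 → hit
Hits: 9 of 16 references → 9/16 = 0.5625.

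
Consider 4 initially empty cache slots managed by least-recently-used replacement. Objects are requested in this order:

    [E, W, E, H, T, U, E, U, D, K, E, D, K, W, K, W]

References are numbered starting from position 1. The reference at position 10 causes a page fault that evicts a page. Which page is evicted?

T

pos 1: E: fault, frames {E}
pos 2: W: fault, frames {E,W}
pos 3: E: hit
pos 4: H: fault, frames {W,E,H}
pos 5: T: fault, frames {W,E,H,T}
pos 6: U: fault, evict W, frames {E,H,T,U}
pos 7: E: hit
pos 8: U: hit
pos 9: D: fault, evict H, frames {T,E,U,D}
pos 10: K: fault, evict T, frames {E,U,D,K}
At position 10, page T is evicted.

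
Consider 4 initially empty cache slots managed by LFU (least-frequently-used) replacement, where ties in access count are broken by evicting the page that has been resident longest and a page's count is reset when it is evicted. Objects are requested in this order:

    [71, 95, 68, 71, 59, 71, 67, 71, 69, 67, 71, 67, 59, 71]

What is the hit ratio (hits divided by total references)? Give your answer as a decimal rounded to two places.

0.57

71 -> miss, frames [71]
95 -> miss, frames [71, 95]
68 -> miss, frames [71, 95, 68]
71 -> hit
59 -> miss, frames [71, 95, 68, 59]
71 -> hit
67 -> miss, evict 95, frames [71, 68, 59, 67]
71 -> hit
69 -> miss, evict 68, frames [71, 59, 67, 69]
67 -> hit
71 -> hit
67 -> hit
59 -> hit
71 -> hit
Hits: 8 of 14 references → 8/14 = 0.5714.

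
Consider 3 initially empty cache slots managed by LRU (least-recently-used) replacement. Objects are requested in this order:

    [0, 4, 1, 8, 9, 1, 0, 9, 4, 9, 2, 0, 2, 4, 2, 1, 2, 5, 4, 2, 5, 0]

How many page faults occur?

14

0: miss, frames {0}
4: miss, frames {0,4}
1: miss, frames {0,4,1}
8: miss, evict 0, frames {4,1,8}
9: miss, evict 4, frames {1,8,9}
1: hit
0: miss, evict 8, frames {9,1,0}
9: hit
4: miss, evict 1, frames {0,9,4}
9: hit
2: miss, evict 0, frames {4,9,2}
0: miss, evict 4, frames {9,2,0}
2: hit
4: miss, evict 9, frames {0,2,4}
2: hit
1: miss, evict 0, frames {4,2,1}
2: hit
5: miss, evict 4, frames {1,2,5}
4: miss, evict 1, frames {2,5,4}
2: hit
5: hit
0: miss, evict 4, frames {2,5,0}
Page faults: 14.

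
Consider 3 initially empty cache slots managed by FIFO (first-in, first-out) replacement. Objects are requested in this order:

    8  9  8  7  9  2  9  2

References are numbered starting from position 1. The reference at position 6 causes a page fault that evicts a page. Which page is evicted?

pos 1: 8 -> miss, frames {8}
pos 2: 9 -> miss, frames {8,9}
pos 3: 8 -> hit
pos 4: 7 -> miss, frames {8,9,7}
pos 5: 9 -> hit
pos 6: 2 -> miss, evict 8, frames {9,7,2}
At position 6, page 8 is evicted.

8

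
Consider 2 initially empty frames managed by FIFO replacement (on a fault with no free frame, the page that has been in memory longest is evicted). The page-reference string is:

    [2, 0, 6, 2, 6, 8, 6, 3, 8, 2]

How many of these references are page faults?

9

2 -> fault, frames {2}
0 -> fault, frames {2,0}
6 -> fault, evict 2, frames {0,6}
2 -> fault, evict 0, frames {6,2}
6 -> hit
8 -> fault, evict 6, frames {2,8}
6 -> fault, evict 2, frames {8,6}
3 -> fault, evict 8, frames {6,3}
8 -> fault, evict 6, frames {3,8}
2 -> fault, evict 3, frames {8,2}
Page faults: 9.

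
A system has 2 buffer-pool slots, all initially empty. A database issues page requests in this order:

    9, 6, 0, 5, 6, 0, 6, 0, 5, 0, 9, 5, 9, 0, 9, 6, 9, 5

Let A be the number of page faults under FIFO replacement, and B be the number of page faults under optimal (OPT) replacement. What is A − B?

Under FIFO: F F F F F F . . F . F . . F . F F F → 12 faults.
Under OPT: F F F F . F . . F . F . . F . F . F → 10 faults.
A − B = 12 − 10 = 2.

2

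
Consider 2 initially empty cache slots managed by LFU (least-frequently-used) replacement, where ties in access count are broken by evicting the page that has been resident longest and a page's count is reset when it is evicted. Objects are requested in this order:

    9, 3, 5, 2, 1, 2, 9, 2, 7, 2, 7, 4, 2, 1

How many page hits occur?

5

9: miss, frames [9]
3: miss, frames [9, 3]
5: miss, evict 9, frames [3, 5]
2: miss, evict 3, frames [5, 2]
1: miss, evict 5, frames [2, 1]
2: hit
9: miss, evict 1, frames [2, 9]
2: hit
7: miss, evict 9, frames [2, 7]
2: hit
7: hit
4: miss, evict 7, frames [2, 4]
2: hit
1: miss, evict 4, frames [2, 1]
Hits: 5.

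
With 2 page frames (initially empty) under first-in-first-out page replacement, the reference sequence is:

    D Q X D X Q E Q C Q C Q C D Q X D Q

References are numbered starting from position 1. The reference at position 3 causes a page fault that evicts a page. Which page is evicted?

D

pos 1: D -> miss, frames [D]
pos 2: Q -> miss, frames [D, Q]
pos 3: X -> miss, evict D, frames [Q, X]
At position 3, page D is evicted.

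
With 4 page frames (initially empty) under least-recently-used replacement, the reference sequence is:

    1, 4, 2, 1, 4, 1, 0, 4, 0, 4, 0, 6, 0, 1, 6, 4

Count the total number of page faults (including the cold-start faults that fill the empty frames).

5

1 -> fault, frames (1)
4 -> fault, frames (1 4)
2 -> fault, frames (1 4 2)
1 -> hit
4 -> hit
1 -> hit
0 -> fault, frames (2 4 1 0)
4 -> hit
0 -> hit
4 -> hit
0 -> hit
6 -> fault, evict 2, frames (1 4 0 6)
0 -> hit
1 -> hit
6 -> hit
4 -> hit
Page faults: 5.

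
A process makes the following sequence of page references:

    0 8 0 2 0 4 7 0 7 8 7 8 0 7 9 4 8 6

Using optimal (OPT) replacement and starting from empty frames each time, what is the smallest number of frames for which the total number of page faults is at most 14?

f=1: 18 faults
f=2: 11 faults
f=3: 8 faults
f=4: 7 faults
f=5: 7 faults
f=6: 7 faults
f=7: 7 faults
Smallest f with faults ≤ 14 is 2.

2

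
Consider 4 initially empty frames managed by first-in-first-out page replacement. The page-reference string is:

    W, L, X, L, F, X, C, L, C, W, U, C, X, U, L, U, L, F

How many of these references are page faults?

W -> miss, frames {W}
L -> miss, frames {W,L}
X -> miss, frames {W,L,X}
L -> hit
F -> miss, frames {W,L,X,F}
X -> hit
C -> miss, evict W, frames {L,X,F,C}
L -> hit
C -> hit
W -> miss, evict L, frames {X,F,C,W}
U -> miss, evict X, frames {F,C,W,U}
C -> hit
X -> miss, evict F, frames {C,W,U,X}
U -> hit
L -> miss, evict C, frames {W,U,X,L}
U -> hit
L -> hit
F -> miss, evict W, frames {U,X,L,F}
Page faults: 10.

10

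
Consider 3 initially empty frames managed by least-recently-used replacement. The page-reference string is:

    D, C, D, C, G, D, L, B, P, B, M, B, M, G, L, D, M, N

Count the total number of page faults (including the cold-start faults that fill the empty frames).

12

D: miss, frames {D}
C: miss, frames {D,C}
D: hit
C: hit
G: miss, frames {D,C,G}
D: hit
L: miss, evict C, frames {G,D,L}
B: miss, evict G, frames {D,L,B}
P: miss, evict D, frames {L,B,P}
B: hit
M: miss, evict L, frames {P,B,M}
B: hit
M: hit
G: miss, evict P, frames {B,M,G}
L: miss, evict B, frames {M,G,L}
D: miss, evict M, frames {G,L,D}
M: miss, evict G, frames {L,D,M}
N: miss, evict L, frames {D,M,N}
Page faults: 12.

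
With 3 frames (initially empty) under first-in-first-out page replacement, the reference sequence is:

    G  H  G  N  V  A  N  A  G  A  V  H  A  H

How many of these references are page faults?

G -> fault, frames (G)
H -> fault, frames (G H)
G -> hit
N -> fault, frames (G H N)
V -> fault, evict G, frames (H N V)
A -> fault, evict H, frames (N V A)
N -> hit
A -> hit
G -> fault, evict N, frames (V A G)
A -> hit
V -> hit
H -> fault, evict V, frames (A G H)
A -> hit
H -> hit
Page faults: 7.

7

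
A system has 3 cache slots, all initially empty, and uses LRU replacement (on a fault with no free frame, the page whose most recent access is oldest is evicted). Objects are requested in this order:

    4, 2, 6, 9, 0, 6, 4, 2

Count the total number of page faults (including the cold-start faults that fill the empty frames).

4 -> fault, frames {4}
2 -> fault, frames {4,2}
6 -> fault, frames {4,2,6}
9 -> fault, evict 4, frames {2,6,9}
0 -> fault, evict 2, frames {6,9,0}
6 -> hit
4 -> fault, evict 9, frames {0,6,4}
2 -> fault, evict 0, frames {6,4,2}
Page faults: 7.

7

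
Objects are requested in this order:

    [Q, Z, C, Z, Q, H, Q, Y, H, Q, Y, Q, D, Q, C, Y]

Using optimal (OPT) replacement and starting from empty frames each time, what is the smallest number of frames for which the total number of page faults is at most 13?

2

f=1: 16 faults
f=2: 10 faults
f=3: 7 faults
f=4: 6 faults
f=5: 6 faults
f=6: 6 faults
Smallest f with faults ≤ 13 is 2.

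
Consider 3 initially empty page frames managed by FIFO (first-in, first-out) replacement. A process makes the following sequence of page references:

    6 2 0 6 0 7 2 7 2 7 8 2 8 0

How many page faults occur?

6: miss, frames [6]
2: miss, frames [6, 2]
0: miss, frames [6, 2, 0]
6: hit
0: hit
7: miss, evict 6, frames [2, 0, 7]
2: hit
7: hit
2: hit
7: hit
8: miss, evict 2, frames [0, 7, 8]
2: miss, evict 0, frames [7, 8, 2]
8: hit
0: miss, evict 7, frames [8, 2, 0]
Page faults: 7.

7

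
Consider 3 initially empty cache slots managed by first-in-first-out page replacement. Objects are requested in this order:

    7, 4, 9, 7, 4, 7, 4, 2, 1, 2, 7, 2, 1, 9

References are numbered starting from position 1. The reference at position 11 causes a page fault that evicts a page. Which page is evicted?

pos 1: 7 -> fault, frames [7]
pos 2: 4 -> fault, frames [7, 4]
pos 3: 9 -> fault, frames [7, 4, 9]
pos 4: 7 -> hit
pos 5: 4 -> hit
pos 6: 7 -> hit
pos 7: 4 -> hit
pos 8: 2 -> fault, evict 7, frames [4, 9, 2]
pos 9: 1 -> fault, evict 4, frames [9, 2, 1]
pos 10: 2 -> hit
pos 11: 7 -> fault, evict 9, frames [2, 1, 7]
At position 11, page 9 is evicted.

9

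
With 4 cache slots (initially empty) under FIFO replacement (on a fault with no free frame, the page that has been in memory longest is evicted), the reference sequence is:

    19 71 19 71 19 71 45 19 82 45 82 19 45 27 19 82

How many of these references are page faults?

6

19 → miss, frames [19]
71 → miss, frames [19, 71]
19 → hit
71 → hit
19 → hit
71 → hit
45 → miss, frames [19, 71, 45]
19 → hit
82 → miss, frames [19, 71, 45, 82]
45 → hit
82 → hit
19 → hit
45 → hit
27 → miss, evict 19, frames [71, 45, 82, 27]
19 → miss, evict 71, frames [45, 82, 27, 19]
82 → hit
Page faults: 6.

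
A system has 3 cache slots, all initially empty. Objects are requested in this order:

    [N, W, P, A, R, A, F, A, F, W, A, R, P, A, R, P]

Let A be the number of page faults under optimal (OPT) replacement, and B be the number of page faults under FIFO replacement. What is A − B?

-2

Under OPT: F F F F F . F . . . . F F . . . → 8 faults.
Under FIFO: F F F F F . F . . F F F F . . . → 10 faults.
A − B = 8 − 10 = -2.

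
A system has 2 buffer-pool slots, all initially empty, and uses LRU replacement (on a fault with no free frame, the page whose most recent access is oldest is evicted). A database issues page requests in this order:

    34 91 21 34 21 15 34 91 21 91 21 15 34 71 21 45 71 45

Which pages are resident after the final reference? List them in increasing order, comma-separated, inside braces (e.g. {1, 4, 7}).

34: miss, frames [34]
91: miss, frames [34, 91]
21: miss, evict 34, frames [91, 21]
34: miss, evict 91, frames [21, 34]
21: hit
15: miss, evict 34, frames [21, 15]
34: miss, evict 21, frames [15, 34]
91: miss, evict 15, frames [34, 91]
21: miss, evict 34, frames [91, 21]
91: hit
21: hit
15: miss, evict 91, frames [21, 15]
34: miss, evict 21, frames [15, 34]
71: miss, evict 15, frames [34, 71]
21: miss, evict 34, frames [71, 21]
45: miss, evict 71, frames [21, 45]
71: miss, evict 21, frames [45, 71]
45: hit

{45, 71}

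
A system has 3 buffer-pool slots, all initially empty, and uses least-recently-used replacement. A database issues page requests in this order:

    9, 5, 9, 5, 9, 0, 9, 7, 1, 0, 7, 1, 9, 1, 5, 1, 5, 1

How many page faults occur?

8

9 → fault, frames [9]
5 → fault, frames [9, 5]
9 → hit
5 → hit
9 → hit
0 → fault, frames [5, 9, 0]
9 → hit
7 → fault, evict 5, frames [0, 9, 7]
1 → fault, evict 0, frames [9, 7, 1]
0 → fault, evict 9, frames [7, 1, 0]
7 → hit
1 → hit
9 → fault, evict 0, frames [7, 1, 9]
1 → hit
5 → fault, evict 7, frames [9, 1, 5]
1 → hit
5 → hit
1 → hit
Page faults: 8.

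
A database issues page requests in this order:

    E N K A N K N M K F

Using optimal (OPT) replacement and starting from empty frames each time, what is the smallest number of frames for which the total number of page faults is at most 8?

f=1: 10 faults
f=2: 7 faults
f=3: 6 faults
f=4: 6 faults
f=5: 6 faults
f=6: 6 faults
Smallest f with faults ≤ 8 is 2.

2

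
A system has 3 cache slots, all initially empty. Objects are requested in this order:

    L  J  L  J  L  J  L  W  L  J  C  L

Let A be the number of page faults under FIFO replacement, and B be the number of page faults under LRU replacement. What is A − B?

Under FIFO: F F . . . . . F . . F F → 5 faults.
Under LRU: F F . . . . . F . . F . → 4 faults.
A − B = 5 − 4 = 1.

1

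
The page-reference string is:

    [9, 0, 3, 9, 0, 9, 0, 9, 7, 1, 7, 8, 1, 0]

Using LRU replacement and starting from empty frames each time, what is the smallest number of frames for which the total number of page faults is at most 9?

3

f=1: 14 faults
f=2: 10 faults
f=3: 7 faults
f=4: 7 faults
f=5: 6 faults
f=6: 6 faults
Smallest f with faults ≤ 9 is 3.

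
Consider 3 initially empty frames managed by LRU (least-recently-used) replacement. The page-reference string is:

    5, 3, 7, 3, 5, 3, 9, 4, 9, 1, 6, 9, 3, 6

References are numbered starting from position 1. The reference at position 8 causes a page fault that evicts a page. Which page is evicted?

5

pos 1: 5: fault, frames [5]
pos 2: 3: fault, frames [5, 3]
pos 3: 7: fault, frames [5, 3, 7]
pos 4: 3: hit
pos 5: 5: hit
pos 6: 3: hit
pos 7: 9: fault, evict 7, frames [5, 3, 9]
pos 8: 4: fault, evict 5, frames [3, 9, 4]
At position 8, page 5 is evicted.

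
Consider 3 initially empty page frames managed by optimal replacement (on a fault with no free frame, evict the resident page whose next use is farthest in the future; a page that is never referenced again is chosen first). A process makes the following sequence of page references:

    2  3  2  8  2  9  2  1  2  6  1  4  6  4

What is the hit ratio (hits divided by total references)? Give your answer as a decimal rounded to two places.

0.50

2: fault, frames [2]
3: fault, frames [2, 3]
2: hit
8: fault, frames [2, 3, 8]
2: hit
9: fault, evict 8, frames [2, 3, 9]
2: hit
1: fault, evict 9, frames [2, 3, 1]
2: hit
6: fault, evict 3, frames [2, 1, 6]
1: hit
4: fault, evict 1, frames [2, 6, 4]
6: hit
4: hit
Hits: 7 of 14 references → 7/14 = 0.5000.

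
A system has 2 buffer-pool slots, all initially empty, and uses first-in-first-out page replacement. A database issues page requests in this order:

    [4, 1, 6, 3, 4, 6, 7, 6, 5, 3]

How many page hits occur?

4 -> miss, frames [4]
1 -> miss, frames [4, 1]
6 -> miss, evict 4, frames [1, 6]
3 -> miss, evict 1, frames [6, 3]
4 -> miss, evict 6, frames [3, 4]
6 -> miss, evict 3, frames [4, 6]
7 -> miss, evict 4, frames [6, 7]
6 -> hit
5 -> miss, evict 6, frames [7, 5]
3 -> miss, evict 7, frames [5, 3]
Hits: 1.

1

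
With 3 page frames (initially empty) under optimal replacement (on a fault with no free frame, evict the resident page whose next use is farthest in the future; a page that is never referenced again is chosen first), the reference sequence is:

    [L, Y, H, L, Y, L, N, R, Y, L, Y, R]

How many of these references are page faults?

L → miss, frames (L)
Y → miss, frames (L Y)
H → miss, frames (L Y H)
L → hit
Y → hit
L → hit
N → miss, evict H, frames (L Y N)
R → miss, evict N, frames (L Y R)
Y → hit
L → hit
Y → hit
R → hit
Page faults: 5.

5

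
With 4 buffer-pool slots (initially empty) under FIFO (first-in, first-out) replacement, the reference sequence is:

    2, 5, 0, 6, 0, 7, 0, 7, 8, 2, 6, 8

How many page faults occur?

2: fault, frames {2}
5: fault, frames {2,5}
0: fault, frames {2,5,0}
6: fault, frames {2,5,0,6}
0: hit
7: fault, evict 2, frames {5,0,6,7}
0: hit
7: hit
8: fault, evict 5, frames {0,6,7,8}
2: fault, evict 0, frames {6,7,8,2}
6: hit
8: hit
Page faults: 7.

7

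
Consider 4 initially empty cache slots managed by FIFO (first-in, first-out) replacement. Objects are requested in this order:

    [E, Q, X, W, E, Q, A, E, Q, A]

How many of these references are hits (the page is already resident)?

3

E -> fault, frames [E]
Q -> fault, frames [E, Q]
X -> fault, frames [E, Q, X]
W -> fault, frames [E, Q, X, W]
E -> hit
Q -> hit
A -> fault, evict E, frames [Q, X, W, A]
E -> fault, evict Q, frames [X, W, A, E]
Q -> fault, evict X, frames [W, A, E, Q]
A -> hit
Hits: 3.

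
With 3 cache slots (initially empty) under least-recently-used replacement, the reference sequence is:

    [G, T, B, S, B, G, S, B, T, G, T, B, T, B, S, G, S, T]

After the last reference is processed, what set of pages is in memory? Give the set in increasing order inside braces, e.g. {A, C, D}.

{G, S, T}

G → fault, frames (G)
T → fault, frames (G T)
B → fault, frames (G T B)
S → fault, evict G, frames (T B S)
B → hit
G → fault, evict T, frames (S B G)
S → hit
B → hit
T → fault, evict G, frames (S B T)
G → fault, evict S, frames (B T G)
T → hit
B → hit
T → hit
B → hit
S → fault, evict G, frames (T B S)
G → fault, evict T, frames (B S G)
S → hit
T → fault, evict B, frames (G S T)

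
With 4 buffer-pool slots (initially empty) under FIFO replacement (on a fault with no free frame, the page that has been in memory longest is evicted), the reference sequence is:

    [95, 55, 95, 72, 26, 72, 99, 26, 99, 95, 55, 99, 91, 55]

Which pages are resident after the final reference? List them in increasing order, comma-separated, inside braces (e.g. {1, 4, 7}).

{55, 91, 95, 99}

95: fault, frames {95}
55: fault, frames {95,55}
95: hit
72: fault, frames {95,55,72}
26: fault, frames {95,55,72,26}
72: hit
99: fault, evict 95, frames {55,72,26,99}
26: hit
99: hit
95: fault, evict 55, frames {72,26,99,95}
55: fault, evict 72, frames {26,99,95,55}
99: hit
91: fault, evict 26, frames {99,95,55,91}
55: hit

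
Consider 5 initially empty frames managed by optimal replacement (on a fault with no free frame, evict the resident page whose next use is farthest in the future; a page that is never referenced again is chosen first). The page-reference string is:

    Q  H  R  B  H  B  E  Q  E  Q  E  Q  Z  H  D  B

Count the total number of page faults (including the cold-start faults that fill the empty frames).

Q -> miss, frames {Q}
H -> miss, frames {Q,H}
R -> miss, frames {Q,H,R}
B -> miss, frames {Q,H,R,B}
H -> hit
B -> hit
E -> miss, frames {Q,H,R,B,E}
Q -> hit
E -> hit
Q -> hit
E -> hit
Q -> hit
Z -> miss, evict E, frames {Q,H,R,B,Z}
H -> hit
D -> miss, evict Z, frames {Q,H,R,B,D}
B -> hit
Page faults: 7.

7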